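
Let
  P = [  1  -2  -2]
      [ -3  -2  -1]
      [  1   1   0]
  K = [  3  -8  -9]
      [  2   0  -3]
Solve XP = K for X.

P is on the right of X, so right-multiply by P⁻¹: X = KP⁻¹.
det P = 5, so P⁻¹ = [[1/5, -2/5, -2/5], [-1/5, 2/5, 7/5], [-1/5, -3/5, -8/5]].
X = KP⁻¹ = [[3, -8, -9], [2, 0, -3]] · [[1/5, -2/5, -2/5], [-1/5, 2/5, 7/5], [-1/5, -3/5, -8/5]] = [[4, 1, 2], [1, 1, 4]].

X = [[4, 1, 2], [1, 1, 4]]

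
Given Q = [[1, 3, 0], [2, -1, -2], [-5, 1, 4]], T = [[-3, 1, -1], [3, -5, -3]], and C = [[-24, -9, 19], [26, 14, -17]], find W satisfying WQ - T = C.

WQ = C + T = [[-27, -8, 18], [29, 9, -20]].
Right-multiplying both sides by Q⁻¹ gives W = (C + T)Q⁻¹.
det Q = 4; the adjugate gives Q⁻¹ = [[-1/2, -3, -3/2], [1/2, 1, 1/2], [-3/4, -4, -7/4]].
W = (C + T)Q⁻¹ = [[-4, 1, 5], [5, 2, -4]].

W = [[-4, 1, 5], [5, 2, -4]]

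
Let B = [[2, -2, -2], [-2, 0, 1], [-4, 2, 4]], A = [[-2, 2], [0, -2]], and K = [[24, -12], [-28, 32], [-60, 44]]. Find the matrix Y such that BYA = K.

Isolating Y: multiply by B⁻¹ from the left and A⁻¹ from the right, so Y = B⁻¹KA⁻¹.
B has determinant -4; B⁻¹ = [[1/2, -1, 1/2], [-1, 0, -1/2], [1, -1, 1]].
det A = 4; the adjugate gives A⁻¹ = [[-1/2, -1/2], [0, -1/2]].
B⁻¹K = [[10, -16], [6, -10], [-8, 0]].
Y = (B⁻¹K)A⁻¹ = [[-5, 3], [-3, 2], [4, 4]].

Y = [[-5, 3], [-3, 2], [4, 4]]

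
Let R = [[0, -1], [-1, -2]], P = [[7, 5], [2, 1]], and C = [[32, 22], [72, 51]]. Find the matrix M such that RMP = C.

M = [[-2, 3], [-4, -2]]

Isolating M: multiply by R⁻¹ from the left and P⁻¹ from the right, so M = R⁻¹CP⁻¹.
det R = -1, so R⁻¹ = [[2, -1], [-1, 0]].
det P = -3, so P⁻¹ = [[-1/3, 5/3], [2/3, -7/3]].
R⁻¹C = [[-8, -7], [-32, -22]].
M = (R⁻¹C)P⁻¹ = [[-2, 3], [-4, -2]].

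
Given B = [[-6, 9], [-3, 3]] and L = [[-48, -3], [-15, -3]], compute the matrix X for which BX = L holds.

Left-multiplying both sides by B⁻¹ gives X = B⁻¹L.
det B = 9; the adjugate gives B⁻¹ = [[1/3, -1], [1/3, -2/3]].
X = B⁻¹L = [[1/3, -1], [1/3, -2/3]] · [[-48, -3], [-15, -3]] = [[-1, 2], [-6, 1]].

X = [[-1, 2], [-6, 1]]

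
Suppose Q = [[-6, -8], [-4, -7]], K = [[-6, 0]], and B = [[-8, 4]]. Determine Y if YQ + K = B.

Y = [[3, -4]]

YQ = B − K = [[-2, 4]].
Right-multiplying both sides by Q⁻¹ gives Y = (B − K)Q⁻¹.
Q has determinant 10; Q⁻¹ = [[-7/10, 4/5], [2/5, -3/5]].
Y = (B − K)Q⁻¹ = [[3, -4]].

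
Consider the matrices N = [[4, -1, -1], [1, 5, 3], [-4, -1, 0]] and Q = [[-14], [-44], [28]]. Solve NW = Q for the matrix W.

W = [[-6], [-4], [-6]]

Left-multiplying both sides by N⁻¹ gives W = N⁻¹Q.
N has determinant 5; N⁻¹ = [[3/5, 1/5, 2/5], [-12/5, -4/5, -13/5], [19/5, 8/5, 21/5]].
W = N⁻¹Q = [[3/5, 1/5, 2/5], [-12/5, -4/5, -13/5], [19/5, 8/5, 21/5]] · [[-14], [-44], [28]] = [[-6], [-4], [-6]].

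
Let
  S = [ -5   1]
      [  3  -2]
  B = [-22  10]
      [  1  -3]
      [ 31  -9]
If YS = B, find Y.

Since S sits to the right of Y, Y = BS⁻¹.
det S = 7, so S⁻¹ = [[-2/7, -1/7], [-3/7, -5/7]].
Y = BS⁻¹ = [[-22, 10], [1, -3], [31, -9]] · [[-2/7, -1/7], [-3/7, -5/7]] = [[2, -4], [1, 2], [-5, 2]].

Y = [[2, -4], [1, 2], [-5, 2]]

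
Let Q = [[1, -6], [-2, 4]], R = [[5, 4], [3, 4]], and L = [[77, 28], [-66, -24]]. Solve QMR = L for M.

M = [[4, -3], [-4, 3]]

Left-multiply by Q⁻¹ and right-multiply by R⁻¹: M = Q⁻¹LR⁻¹.
det Q = -8; the adjugate gives Q⁻¹ = [[-1/2, -3/4], [-1/4, -1/8]].
R has determinant 8; R⁻¹ = [[1/2, -1/2], [-3/8, 5/8]].
Q⁻¹L = [[11, 4], [-11, -4]].
M = (Q⁻¹L)R⁻¹ = [[4, -3], [-4, 3]].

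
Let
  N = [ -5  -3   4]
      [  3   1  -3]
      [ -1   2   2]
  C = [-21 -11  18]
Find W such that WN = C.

N is on the right of W, so right-multiply by N⁻¹: W = CN⁻¹.
det N = -3; the adjugate gives N⁻¹ = [[-8/3, -14/3, -5/3], [1, 2, 1], [-7/3, -13/3, -4/3]].
W = CN⁻¹ = [[-21, -11, 18]] · [[-8/3, -14/3, -5/3], [1, 2, 1], [-7/3, -13/3, -4/3]] = [[3, -2, 0]].

W = [[3, -2, 0]]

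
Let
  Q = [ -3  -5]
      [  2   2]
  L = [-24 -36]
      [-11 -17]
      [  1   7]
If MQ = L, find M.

Q is on the right of M, so right-multiply by Q⁻¹: M = LQ⁻¹.
det Q = 4; the adjugate gives Q⁻¹ = [[1/2, 5/4], [-1/2, -3/4]].
M = LQ⁻¹ = [[-24, -36], [-11, -17], [1, 7]] · [[1/2, 5/4], [-1/2, -3/4]] = [[6, -3], [3, -1], [-3, -4]].

M = [[6, -3], [3, -1], [-3, -4]]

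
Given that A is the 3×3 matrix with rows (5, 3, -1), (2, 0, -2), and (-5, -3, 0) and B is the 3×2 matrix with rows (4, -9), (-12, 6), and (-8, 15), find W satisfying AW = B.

A is on the left of W, so left-multiply by A⁻¹: W = A⁻¹B.
A has determinant 6; A⁻¹ = [[-1, 1/2, -1], [5/3, -5/6, 4/3], [-1, 0, -1]].
W = A⁻¹B = [[-1, 1/2, -1], [5/3, -5/6, 4/3], [-1, 0, -1]] · [[4, -9], [-12, 6], [-8, 15]] = [[-2, -3], [6, 0], [4, -6]].

W = [[-2, -3], [6, 0], [4, -6]]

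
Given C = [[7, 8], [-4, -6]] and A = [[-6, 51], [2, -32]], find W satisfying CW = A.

C is on the left of W, so left-multiply by C⁻¹: W = C⁻¹A.
det C = -10, so C⁻¹ = [[3/5, 4/5], [-2/5, -7/10]].
W = C⁻¹A = [[3/5, 4/5], [-2/5, -7/10]] · [[-6, 51], [2, -32]] = [[-2, 5], [1, 2]].

W = [[-2, 5], [1, 2]]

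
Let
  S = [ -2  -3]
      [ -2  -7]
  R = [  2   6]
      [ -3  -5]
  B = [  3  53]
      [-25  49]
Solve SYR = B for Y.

Y = [[-3, 2], [-4, -5]]

Left-multiply by S⁻¹ and right-multiply by R⁻¹: Y = S⁻¹BR⁻¹.
det S = 8; the adjugate gives S⁻¹ = [[-7/8, 3/8], [1/4, -1/4]].
R has determinant 8; R⁻¹ = [[-5/8, -3/4], [3/8, 1/4]].
S⁻¹B = [[-12, -28], [7, 1]].
Y = (S⁻¹B)R⁻¹ = [[-3, 2], [-4, -5]].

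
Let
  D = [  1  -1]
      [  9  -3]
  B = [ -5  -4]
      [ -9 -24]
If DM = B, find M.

D is on the left of M, so left-multiply by D⁻¹: M = D⁻¹B.
det D = 6, so D⁻¹ = [[-1/2, 1/6], [-3/2, 1/6]].
M = D⁻¹B = [[-1/2, 1/6], [-3/2, 1/6]] · [[-5, -4], [-9, -24]] = [[1, -2], [6, 2]].

M = [[1, -2], [6, 2]]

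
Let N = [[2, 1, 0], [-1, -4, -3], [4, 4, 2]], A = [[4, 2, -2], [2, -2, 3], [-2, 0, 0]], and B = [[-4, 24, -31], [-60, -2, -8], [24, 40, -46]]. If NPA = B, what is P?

P = [[0, -5, 3], [5, 3, -1], [-3, 1, 1]]

Left-multiply by N⁻¹ and right-multiply by A⁻¹: P = N⁻¹BA⁻¹.
N has determinant -2; N⁻¹ = [[-2, 1, 3/2], [5, -2, -3], [-6, 2, 7/2]].
A has determinant -4; A⁻¹ = [[0, 0, -1/2], [3/2, 1, 4], [1, 1, 3]].
N⁻¹B = [[-16, 10, -15], [28, 4, -1], [-12, -8, 9]].
P = (N⁻¹B)A⁻¹ = [[0, -5, 3], [5, 3, -1], [-3, 1, 1]].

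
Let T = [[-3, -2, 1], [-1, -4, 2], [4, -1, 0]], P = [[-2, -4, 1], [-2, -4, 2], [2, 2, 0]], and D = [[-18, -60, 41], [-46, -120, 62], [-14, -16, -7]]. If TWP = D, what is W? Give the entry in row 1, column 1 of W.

Isolating W: multiply by T⁻¹ from the left and P⁻¹ from the right, so W = T⁻¹DP⁻¹.
T has determinant -5; T⁻¹ = [[-2/5, 1/5, 0], [-8/5, 4/5, -1], [-17/5, 11/5, -2]].
det P = -4, so P⁻¹ = [[1, -1/2, 1], [-1, 1/2, -1/2], [-1, 1, 0]].
T⁻¹D = [[-2, 0, -4], [6, 16, -9], [-12, -28, 11]].
W = (T⁻¹D)P⁻¹ = [[2, -3, -2], [-1, -4, -2], [5, 3, 2]].

2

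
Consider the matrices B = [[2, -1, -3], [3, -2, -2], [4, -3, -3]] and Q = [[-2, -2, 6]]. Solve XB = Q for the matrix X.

X = [[-4, -6, 6]]

Right-multiplying both sides by B⁻¹ gives X = QB⁻¹.
det B = 2; the adjugate gives B⁻¹ = [[0, 3, -2], [1/2, 3, -5/2], [-1/2, 1, -1/2]].
X = QB⁻¹ = [[-2, -2, 6]] · [[0, 3, -2], [1/2, 3, -5/2], [-1/2, 1, -1/2]] = [[-4, -6, 6]].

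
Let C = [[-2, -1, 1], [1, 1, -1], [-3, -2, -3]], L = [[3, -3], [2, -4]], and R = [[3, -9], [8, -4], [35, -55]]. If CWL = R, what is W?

W = [[-3, -1], [5, -2], [-2, -1]]

Isolating W: multiply by C⁻¹ from the left and L⁻¹ from the right, so W = C⁻¹RL⁻¹.
det C = 5; the adjugate gives C⁻¹ = [[-1, -1, 0], [6/5, 9/5, -1/5], [1/5, -1/5, -1/5]].
det L = -6; the adjugate gives L⁻¹ = [[2/3, -1/2], [1/3, -1/2]].
C⁻¹R = [[-11, 13], [11, -7], [-8, 10]].
W = (C⁻¹R)L⁻¹ = [[-3, -1], [5, -2], [-2, -1]].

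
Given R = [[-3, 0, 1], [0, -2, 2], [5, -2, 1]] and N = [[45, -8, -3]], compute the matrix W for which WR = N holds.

W = [[-5, -2, 6]]

Right-multiplying both sides by R⁻¹ gives W = NR⁻¹.
det R = 4, so R⁻¹ = [[1/2, -1/2, 1/2], [5/2, -2, 3/2], [5/2, -3/2, 3/2]].
W = NR⁻¹ = [[45, -8, -3]] · [[1/2, -1/2, 1/2], [5/2, -2, 3/2], [5/2, -3/2, 3/2]] = [[-5, -2, 6]].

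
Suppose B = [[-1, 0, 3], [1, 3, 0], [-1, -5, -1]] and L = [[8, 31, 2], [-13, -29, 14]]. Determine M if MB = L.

Right-multiplying both sides by B⁻¹ gives M = LB⁻¹.
B has determinant -3; B⁻¹ = [[1, 5, 3], [-1/3, -4/3, -1], [2/3, 5/3, 1]].
M = LB⁻¹ = [[8, 31, 2], [-13, -29, 14]] · [[1, 5, 3], [-1/3, -4/3, -1], [2/3, 5/3, 1]] = [[-1, 2, -5], [6, -3, 4]].

M = [[-1, 2, -5], [6, -3, 4]]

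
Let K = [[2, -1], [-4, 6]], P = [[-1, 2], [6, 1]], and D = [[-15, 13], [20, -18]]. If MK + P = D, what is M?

MK = D − P = [[-14, 11], [14, -19]].
Since K sits to the right of M, M = (D − P)K⁻¹.
det K = 8; the adjugate gives K⁻¹ = [[3/4, 1/8], [1/2, 1/4]].
M = (D − P)K⁻¹ = [[-5, 1], [1, -3]].

M = [[-5, 1], [1, -3]]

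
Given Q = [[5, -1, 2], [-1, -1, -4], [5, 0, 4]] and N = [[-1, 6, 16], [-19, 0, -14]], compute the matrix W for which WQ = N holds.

W = [[-2, -4, 1], [1, -1, -5]]

Right-multiplying both sides by Q⁻¹ gives W = NQ⁻¹.
det Q = 6; the adjugate gives Q⁻¹ = [[-2/3, 2/3, 1], [-8/3, 5/3, 3], [5/6, -5/6, -1]].
W = NQ⁻¹ = [[-1, 6, 16], [-19, 0, -14]] · [[-2/3, 2/3, 1], [-8/3, 5/3, 3], [5/6, -5/6, -1]] = [[-2, -4, 1], [1, -1, -5]].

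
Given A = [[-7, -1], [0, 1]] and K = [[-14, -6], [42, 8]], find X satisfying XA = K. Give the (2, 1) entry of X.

A is on the right of X, so right-multiply by A⁻¹: X = KA⁻¹.
det A = -7; the adjugate gives A⁻¹ = [[-1/7, -1/7], [0, 1]].
X = KA⁻¹ = [[-14, -6], [42, 8]] · [[-1/7, -1/7], [0, 1]] = [[2, -4], [-6, 2]].

-6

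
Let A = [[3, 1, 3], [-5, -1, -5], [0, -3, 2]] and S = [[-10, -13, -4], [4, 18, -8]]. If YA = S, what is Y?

A is on the right of Y, so right-multiply by A⁻¹: Y = SA⁻¹.
A has determinant 4; A⁻¹ = [[-17/4, -11/4, -1/2], [5/2, 3/2, 0], [15/4, 9/4, 1/2]].
Y = SA⁻¹ = [[-10, -13, -4], [4, 18, -8]] · [[-17/4, -11/4, -1/2], [5/2, 3/2, 0], [15/4, 9/4, 1/2]] = [[-5, -1, 3], [-2, -2, -6]].

Y = [[-5, -1, 3], [-2, -2, -6]]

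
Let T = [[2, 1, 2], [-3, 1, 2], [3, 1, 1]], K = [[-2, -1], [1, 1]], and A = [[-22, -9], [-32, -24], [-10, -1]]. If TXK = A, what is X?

Isolating X: multiply by T⁻¹ from the left and K⁻¹ from the right, so X = T⁻¹AK⁻¹.
T has determinant -5; T⁻¹ = [[1/5, -1/5, 0], [-9/5, 4/5, 2], [6/5, -1/5, -1]].
det K = -1; the adjugate gives K⁻¹ = [[-1, -1], [1, 2]].
T⁻¹A = [[2, 3], [-6, -5], [-10, -5]].
X = (T⁻¹A)K⁻¹ = [[1, 4], [1, -4], [5, 0]].

X = [[1, 4], [1, -4], [5, 0]]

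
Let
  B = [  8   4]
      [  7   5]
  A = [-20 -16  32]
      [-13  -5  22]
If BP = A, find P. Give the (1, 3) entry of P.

6

Left-multiplying both sides by B⁻¹ gives P = B⁻¹A.
B has determinant 12; B⁻¹ = [[5/12, -1/3], [-7/12, 2/3]].
P = B⁻¹A = [[5/12, -1/3], [-7/12, 2/3]] · [[-20, -16, 32], [-13, -5, 22]] = [[-4, -5, 6], [3, 6, -4]].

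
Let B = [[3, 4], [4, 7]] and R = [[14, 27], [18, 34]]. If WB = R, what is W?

W = [[-2, 5], [-2, 6]]

Right-multiplying both sides by B⁻¹ gives W = RB⁻¹.
det B = 5, so B⁻¹ = [[7/5, -4/5], [-4/5, 3/5]].
W = RB⁻¹ = [[14, 27], [18, 34]] · [[7/5, -4/5], [-4/5, 3/5]] = [[-2, 5], [-2, 6]].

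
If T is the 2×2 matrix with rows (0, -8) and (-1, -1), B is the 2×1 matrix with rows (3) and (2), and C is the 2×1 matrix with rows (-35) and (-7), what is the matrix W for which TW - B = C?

W = [[1], [4]]

TW = C + B = [[-32], [-5]].
Left-multiplying both sides by T⁻¹ gives W = T⁻¹(C + B).
det T = -8; the adjugate gives T⁻¹ = [[1/8, -1], [-1/8, 0]].
W = T⁻¹(C + B) = [[1], [4]].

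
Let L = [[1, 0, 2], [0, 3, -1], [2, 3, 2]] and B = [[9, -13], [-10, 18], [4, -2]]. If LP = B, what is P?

P = [[1, -1], [-2, 4], [4, -6]]

Left-multiplying both sides by L⁻¹ gives P = L⁻¹B.
det L = -3; the adjugate gives L⁻¹ = [[-3, -2, 2], [2/3, 2/3, -1/3], [2, 1, -1]].
P = L⁻¹B = [[-3, -2, 2], [2/3, 2/3, -1/3], [2, 1, -1]] · [[9, -13], [-10, 18], [4, -2]] = [[1, -1], [-2, 4], [4, -6]].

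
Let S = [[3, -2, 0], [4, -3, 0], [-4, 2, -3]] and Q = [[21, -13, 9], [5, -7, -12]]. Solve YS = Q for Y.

Y = [[-1, 3, -3], [3, 3, 4]]

Right-multiplying both sides by S⁻¹ gives Y = QS⁻¹.
det S = 3; the adjugate gives S⁻¹ = [[3, -2, 0], [4, -3, 0], [-4/3, 2/3, -1/3]].
Y = QS⁻¹ = [[21, -13, 9], [5, -7, -12]] · [[3, -2, 0], [4, -3, 0], [-4/3, 2/3, -1/3]] = [[-1, 3, -3], [3, 3, 4]].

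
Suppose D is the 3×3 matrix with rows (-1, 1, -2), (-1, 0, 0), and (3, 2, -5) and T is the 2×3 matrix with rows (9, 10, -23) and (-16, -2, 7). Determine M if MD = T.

Right-multiplying both sides by D⁻¹ gives M = TD⁻¹.
D has determinant -1; D⁻¹ = [[0, -1, 0], [5, -11, -2], [2, -5, -1]].
M = TD⁻¹ = [[9, 10, -23], [-16, -2, 7]] · [[0, -1, 0], [5, -11, -2], [2, -5, -1]] = [[4, -4, 3], [4, 3, -3]].

M = [[4, -4, 3], [4, 3, -3]]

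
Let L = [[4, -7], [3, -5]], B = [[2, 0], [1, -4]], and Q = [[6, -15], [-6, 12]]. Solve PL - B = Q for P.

P = [[5, -4], [1, -3]]

PL = Q + B = [[8, -15], [-5, 8]].
Right-multiplying both sides by L⁻¹ gives P = (Q + B)L⁻¹.
det L = 1; the adjugate gives L⁻¹ = [[-5, 7], [-3, 4]].
P = (Q + B)L⁻¹ = [[5, -4], [1, -3]].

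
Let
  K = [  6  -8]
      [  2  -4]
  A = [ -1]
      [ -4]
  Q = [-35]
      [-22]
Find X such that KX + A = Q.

KX = Q − A = [[-34], [-18]].
K is on the left of X, so left-multiply by K⁻¹: X = K⁻¹(Q − A).
K has determinant -8; K⁻¹ = [[1/2, -1], [1/4, -3/4]].
X = K⁻¹(Q − A) = [[1], [5]].

X = [[1], [5]]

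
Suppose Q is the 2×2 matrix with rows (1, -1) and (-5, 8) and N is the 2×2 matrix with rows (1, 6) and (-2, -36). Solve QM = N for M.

Left-multiplying both sides by Q⁻¹ gives M = Q⁻¹N.
Q has determinant 3; Q⁻¹ = [[8/3, 1/3], [5/3, 1/3]].
M = Q⁻¹N = [[8/3, 1/3], [5/3, 1/3]] · [[1, 6], [-2, -36]] = [[2, 4], [1, -2]].

M = [[2, 4], [1, -2]]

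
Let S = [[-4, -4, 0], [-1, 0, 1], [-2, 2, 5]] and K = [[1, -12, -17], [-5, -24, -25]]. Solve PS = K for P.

P = [[1, 3, -4], [3, 5, -6]]

Right-multiplying both sides by S⁻¹ gives P = KS⁻¹.
det S = -4; the adjugate gives S⁻¹ = [[1/2, -5, 1], [-3/4, 5, -1], [1/2, -4, 1]].
P = KS⁻¹ = [[1, -12, -17], [-5, -24, -25]] · [[1/2, -5, 1], [-3/4, 5, -1], [1/2, -4, 1]] = [[1, 3, -4], [3, 5, -6]].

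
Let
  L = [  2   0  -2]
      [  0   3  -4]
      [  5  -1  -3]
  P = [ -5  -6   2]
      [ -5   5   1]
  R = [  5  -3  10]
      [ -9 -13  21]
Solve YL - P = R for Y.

Y = [[0, -3, 0], [3, -4, -4]]

YL = R + P = [[0, -9, 12], [-14, -8, 22]].
Since L sits to the right of Y, Y = (R + P)L⁻¹.
L has determinant 4; L⁻¹ = [[-13/4, 1/2, 3/2], [-5, 1, 2], [-15/4, 1/2, 3/2]].
Y = (R + P)L⁻¹ = [[0, -3, 0], [3, -4, -4]].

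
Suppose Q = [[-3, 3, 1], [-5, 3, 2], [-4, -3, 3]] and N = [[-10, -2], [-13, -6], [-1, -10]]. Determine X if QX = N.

X = [[1, 4], [-2, 2], [-1, 4]]

Left-multiplying both sides by Q⁻¹ gives X = Q⁻¹N.
det Q = 3; the adjugate gives Q⁻¹ = [[5, -4, 1], [7/3, -5/3, 1/3], [9, -7, 2]].
X = Q⁻¹N = [[5, -4, 1], [7/3, -5/3, 1/3], [9, -7, 2]] · [[-10, -2], [-13, -6], [-1, -10]] = [[1, 4], [-2, 2], [-1, 4]].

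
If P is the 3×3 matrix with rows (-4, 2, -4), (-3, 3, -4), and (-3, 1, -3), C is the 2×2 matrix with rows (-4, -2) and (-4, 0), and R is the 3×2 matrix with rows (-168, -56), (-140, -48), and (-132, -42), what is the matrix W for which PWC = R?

Isolating W: multiply by P⁻¹ from the left and C⁻¹ from the right, so W = P⁻¹RC⁻¹.
det P = 2; the adjugate gives P⁻¹ = [[-5/2, 1, 2], [3/2, 0, -2], [3, -1, -3]].
det C = -8, so C⁻¹ = [[0, -1/4], [-1/2, 1/2]].
P⁻¹R = [[16, 8], [12, 0], [32, 6]].
W = (P⁻¹R)C⁻¹ = [[-4, 0], [0, -3], [-3, -5]].

W = [[-4, 0], [0, -3], [-3, -5]]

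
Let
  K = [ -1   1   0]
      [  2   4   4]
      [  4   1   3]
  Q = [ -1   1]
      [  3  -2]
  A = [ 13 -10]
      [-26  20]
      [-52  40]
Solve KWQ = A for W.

W = [[4, -3], [0, 0], [0, 0]]

Isolating W: multiply by K⁻¹ from the left and Q⁻¹ from the right, so W = K⁻¹AQ⁻¹.
K has determinant 2; K⁻¹ = [[4, -3/2, 2], [5, -3/2, 2], [-7, 5/2, -3]].
Q has determinant -1; Q⁻¹ = [[2, 1], [3, 1]].
K⁻¹A = [[-13, 10], [0, 0], [0, 0]].
W = (K⁻¹A)Q⁻¹ = [[4, -3], [0, 0], [0, 0]].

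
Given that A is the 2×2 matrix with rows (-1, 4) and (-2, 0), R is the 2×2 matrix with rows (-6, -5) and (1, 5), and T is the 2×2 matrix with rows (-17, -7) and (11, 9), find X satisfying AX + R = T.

X = [[-5, -2], [-4, -1]]

AX = T − R = [[-11, -2], [10, 4]].
Left-multiplying both sides by A⁻¹ gives X = A⁻¹(T − R).
det A = 8; the adjugate gives A⁻¹ = [[0, -1/2], [1/4, -1/8]].
X = A⁻¹(T − R) = [[-5, -2], [-4, -1]].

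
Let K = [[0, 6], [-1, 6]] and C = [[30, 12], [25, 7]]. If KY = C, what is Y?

Left-multiplying both sides by K⁻¹ gives Y = K⁻¹C.
det K = 6, so K⁻¹ = [[1, -1], [1/6, 0]].
Y = K⁻¹C = [[1, -1], [1/6, 0]] · [[30, 12], [25, 7]] = [[5, 5], [5, 2]].

Y = [[5, 5], [5, 2]]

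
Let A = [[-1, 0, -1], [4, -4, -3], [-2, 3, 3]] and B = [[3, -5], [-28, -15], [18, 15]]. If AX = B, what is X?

X = [[-3, 0], [4, 0], [0, 5]]

A is on the left of X, so left-multiply by A⁻¹: X = A⁻¹B.
det A = -1, so A⁻¹ = [[3, 3, 4], [6, 5, 7], [-4, -3, -4]].
X = A⁻¹B = [[3, 3, 4], [6, 5, 7], [-4, -3, -4]] · [[3, -5], [-28, -15], [18, 15]] = [[-3, 0], [4, 0], [0, 5]].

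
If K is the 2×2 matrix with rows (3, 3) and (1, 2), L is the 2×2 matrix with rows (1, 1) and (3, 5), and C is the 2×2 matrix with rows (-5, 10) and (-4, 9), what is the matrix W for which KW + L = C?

W = [[3, 2], [-5, 1]]

KW = C − L = [[-6, 9], [-7, 4]].
K is on the left of W, so left-multiply by K⁻¹: W = K⁻¹(C − L).
det K = 3, so K⁻¹ = [[2/3, -1], [-1/3, 1]].
W = K⁻¹(C − L) = [[3, 2], [-5, 1]].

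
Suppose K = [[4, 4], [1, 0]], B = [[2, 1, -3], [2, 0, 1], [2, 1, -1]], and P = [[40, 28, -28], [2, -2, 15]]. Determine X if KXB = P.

X = [[-5, 3, 3], [4, -5, 5]]

X = K⁻¹PB⁻¹ (apply K⁻¹ on the left and B⁻¹ on the right).
K has determinant -4; K⁻¹ = [[0, 1], [1/4, -1]].
det B = -4, so B⁻¹ = [[1/4, 1/2, -1/4], [-1, -1, 2], [-1/2, 0, 1/2]].
K⁻¹P = [[2, -2, 15], [8, 9, -22]].
X = (K⁻¹P)B⁻¹ = [[-5, 3, 3], [4, -5, 5]].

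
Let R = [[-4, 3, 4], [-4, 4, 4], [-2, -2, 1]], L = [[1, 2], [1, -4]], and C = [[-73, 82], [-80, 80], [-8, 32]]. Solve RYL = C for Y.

Left-multiply by R⁻¹ and right-multiply by L⁻¹: Y = R⁻¹CL⁻¹.
R has determinant 4; R⁻¹ = [[3, -11/4, -1], [-1, 1, 0], [4, -7/2, -1]].
det L = -6, so L⁻¹ = [[2/3, 1/3], [1/6, -1/6]].
R⁻¹C = [[9, -6], [-7, -2], [-4, 16]].
Y = (R⁻¹C)L⁻¹ = [[5, 4], [-5, -2], [0, -4]].

Y = [[5, 4], [-5, -2], [0, -4]]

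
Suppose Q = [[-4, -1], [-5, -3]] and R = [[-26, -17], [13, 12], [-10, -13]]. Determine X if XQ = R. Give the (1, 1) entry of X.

Q is on the right of X, so right-multiply by Q⁻¹: X = RQ⁻¹.
det Q = 7, so Q⁻¹ = [[-3/7, 1/7], [5/7, -4/7]].
X = RQ⁻¹ = [[-26, -17], [13, 12], [-10, -13]] · [[-3/7, 1/7], [5/7, -4/7]] = [[-1, 6], [3, -5], [-5, 6]].

-1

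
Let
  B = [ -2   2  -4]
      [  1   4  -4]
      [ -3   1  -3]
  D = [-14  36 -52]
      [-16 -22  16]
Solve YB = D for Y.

Y = [[4, 6, 4], [-1, -6, 4]]

B is on the right of Y, so right-multiply by B⁻¹: Y = DB⁻¹.
det B = -6; the adjugate gives B⁻¹ = [[4/3, -1/3, -4/3], [-5/2, 1, 2], [-13/6, 2/3, 5/3]].
Y = DB⁻¹ = [[-14, 36, -52], [-16, -22, 16]] · [[4/3, -1/3, -4/3], [-5/2, 1, 2], [-13/6, 2/3, 5/3]] = [[4, 6, 4], [-1, -6, 4]].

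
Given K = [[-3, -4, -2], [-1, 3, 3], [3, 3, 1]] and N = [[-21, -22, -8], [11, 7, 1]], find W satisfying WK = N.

W = [[1, 0, -6], [-4, -2, -1]]

Right-multiplying both sides by K⁻¹ gives W = NK⁻¹.
K has determinant 2; K⁻¹ = [[-3, -1, -3], [5, 3/2, 11/2], [-6, -3/2, -13/2]].
W = NK⁻¹ = [[-21, -22, -8], [11, 7, 1]] · [[-3, -1, -3], [5, 3/2, 11/2], [-6, -3/2, -13/2]] = [[1, 0, -6], [-4, -2, -1]].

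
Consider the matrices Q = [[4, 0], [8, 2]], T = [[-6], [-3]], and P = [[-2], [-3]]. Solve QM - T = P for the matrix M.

QM = P + T = [[-8], [-6]].
Q is on the left of M, so left-multiply by Q⁻¹: M = Q⁻¹(P + T).
Q has determinant 8; Q⁻¹ = [[1/4, 0], [-1, 1/2]].
M = Q⁻¹(P + T) = [[-2], [5]].

M = [[-2], [5]]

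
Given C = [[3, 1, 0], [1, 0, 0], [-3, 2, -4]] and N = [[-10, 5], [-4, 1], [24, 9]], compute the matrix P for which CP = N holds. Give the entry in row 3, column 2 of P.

-2

Left-multiplying both sides by C⁻¹ gives P = C⁻¹N.
det C = 4; the adjugate gives C⁻¹ = [[0, 1, 0], [1, -3, 0], [1/2, -9/4, -1/4]].
P = C⁻¹N = [[0, 1, 0], [1, -3, 0], [1/2, -9/4, -1/4]] · [[-10, 5], [-4, 1], [24, 9]] = [[-4, 1], [2, 2], [-2, -2]].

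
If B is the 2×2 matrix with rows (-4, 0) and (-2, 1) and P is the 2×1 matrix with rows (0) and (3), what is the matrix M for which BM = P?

M = [[0], [3]]

Since B multiplies M on the left, M = B⁻¹P.
B has determinant -4; B⁻¹ = [[-1/4, 0], [-1/2, 1]].
M = B⁻¹P = [[-1/4, 0], [-1/2, 1]] · [[0], [3]] = [[0], [3]].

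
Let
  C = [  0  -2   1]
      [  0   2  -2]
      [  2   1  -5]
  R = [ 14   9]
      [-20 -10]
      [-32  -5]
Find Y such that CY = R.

Y = [[1, 2], [-4, -4], [6, 1]]

Left-multiplying both sides by C⁻¹ gives Y = C⁻¹R.
det C = 4, so C⁻¹ = [[-2, -9/4, 1/2], [-1, -1/2, 0], [-1, -1, 0]].
Y = C⁻¹R = [[-2, -9/4, 1/2], [-1, -1/2, 0], [-1, -1, 0]] · [[14, 9], [-20, -10], [-32, -5]] = [[1, 2], [-4, -4], [6, 1]].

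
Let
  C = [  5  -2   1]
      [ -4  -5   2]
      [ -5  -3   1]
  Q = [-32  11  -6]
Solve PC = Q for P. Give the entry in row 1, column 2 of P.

-2

Since C sits to the right of P, P = QC⁻¹.
det C = 4, so C⁻¹ = [[1/4, -1/4, 1/4], [-3/2, 5/2, -7/2], [-13/4, 25/4, -33/4]].
P = QC⁻¹ = [[-32, 11, -6]] · [[1/4, -1/4, 1/4], [-3/2, 5/2, -7/2], [-13/4, 25/4, -33/4]] = [[-5, -2, 3]].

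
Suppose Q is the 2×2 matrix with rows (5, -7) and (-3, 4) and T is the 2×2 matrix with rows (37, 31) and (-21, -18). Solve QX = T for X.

X = [[-1, 2], [-6, -3]]

Since Q multiplies X on the left, X = Q⁻¹T.
Q has determinant -1; Q⁻¹ = [[-4, -7], [-3, -5]].
X = Q⁻¹T = [[-4, -7], [-3, -5]] · [[37, 31], [-21, -18]] = [[-1, 2], [-6, -3]].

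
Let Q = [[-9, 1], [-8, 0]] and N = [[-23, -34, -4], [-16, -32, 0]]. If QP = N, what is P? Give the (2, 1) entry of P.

Since Q multiplies P on the left, P = Q⁻¹N.
det Q = 8; the adjugate gives Q⁻¹ = [[0, -1/8], [1, -9/8]].
P = Q⁻¹N = [[0, -1/8], [1, -9/8]] · [[-23, -34, -4], [-16, -32, 0]] = [[2, 4, 0], [-5, 2, -4]].

-5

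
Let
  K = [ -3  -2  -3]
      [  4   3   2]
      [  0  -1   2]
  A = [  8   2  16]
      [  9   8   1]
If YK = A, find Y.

Y = [[-4, -1, 3], [1, 3, -1]]

Right-multiplying both sides by K⁻¹ gives Y = AK⁻¹.
K has determinant 4; K⁻¹ = [[2, 7/4, 5/4], [-2, -3/2, -3/2], [-1, -3/4, -1/4]].
Y = AK⁻¹ = [[8, 2, 16], [9, 8, 1]] · [[2, 7/4, 5/4], [-2, -3/2, -3/2], [-1, -3/4, -1/4]] = [[-4, -1, 3], [1, 3, -1]].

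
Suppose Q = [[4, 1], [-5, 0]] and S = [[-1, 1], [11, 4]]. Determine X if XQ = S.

X = [[1, 1], [4, 1]]

Since Q sits to the right of X, X = SQ⁻¹.
Q has determinant 5; Q⁻¹ = [[0, -1/5], [1, 4/5]].
X = SQ⁻¹ = [[-1, 1], [11, 4]] · [[0, -1/5], [1, 4/5]] = [[1, 1], [4, 1]].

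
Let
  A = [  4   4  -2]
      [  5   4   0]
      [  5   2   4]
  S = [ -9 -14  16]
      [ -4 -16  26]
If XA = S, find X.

X = [[-6, 2, 1], [-1, -6, 6]]

Since A sits to the right of X, X = SA⁻¹.
A has determinant 4; A⁻¹ = [[4, -5, 2], [-5, 13/2, -5/2], [-5/2, 3, -1]].
X = SA⁻¹ = [[-9, -14, 16], [-4, -16, 26]] · [[4, -5, 2], [-5, 13/2, -5/2], [-5/2, 3, -1]] = [[-6, 2, 1], [-1, -6, 6]].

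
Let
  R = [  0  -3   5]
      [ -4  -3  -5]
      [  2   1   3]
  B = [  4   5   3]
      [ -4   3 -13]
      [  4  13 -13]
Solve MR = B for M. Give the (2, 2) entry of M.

-2

Since R sits to the right of M, M = BR⁻¹.
det R = 4, so R⁻¹ = [[-1, 7/2, 15/2], [1/2, -5/2, -5], [1/2, -3/2, -3]].
M = BR⁻¹ = [[4, 5, 3], [-4, 3, -13], [4, 13, -13]] · [[-1, 7/2, 15/2], [1/2, -5/2, -5], [1/2, -3/2, -3]] = [[0, -3, -4], [-1, -2, -6], [-4, 1, 4]].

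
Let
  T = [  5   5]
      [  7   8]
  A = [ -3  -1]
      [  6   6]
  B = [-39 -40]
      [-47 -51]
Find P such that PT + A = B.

PT = B − A = [[-36, -39], [-53, -57]].
Right-multiplying both sides by T⁻¹ gives P = (B − A)T⁻¹.
T has determinant 5; T⁻¹ = [[8/5, -1], [-7/5, 1]].
P = (B − A)T⁻¹ = [[-3, -3], [-5, -4]].

P = [[-3, -3], [-5, -4]]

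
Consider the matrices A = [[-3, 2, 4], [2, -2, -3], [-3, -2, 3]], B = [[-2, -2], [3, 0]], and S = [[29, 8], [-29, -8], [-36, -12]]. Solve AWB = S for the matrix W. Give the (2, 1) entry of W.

-3

Isolating W: multiply by A⁻¹ from the left and B⁻¹ from the right, so W = A⁻¹SB⁻¹.
A has determinant 2; A⁻¹ = [[-6, -7, 1], [3/2, 3/2, -1/2], [-5, -6, 1]].
B has determinant 6; B⁻¹ = [[0, 1/3], [-1/2, -1/3]].
A⁻¹S = [[-7, -4], [18, 6], [-7, -4]].
W = (A⁻¹S)B⁻¹ = [[2, -1], [-3, 4], [2, -1]].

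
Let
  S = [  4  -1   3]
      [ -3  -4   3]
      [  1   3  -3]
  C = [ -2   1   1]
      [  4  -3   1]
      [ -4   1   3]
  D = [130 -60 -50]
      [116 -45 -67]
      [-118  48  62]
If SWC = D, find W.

W = [[0, 2, 0], [3, -2, 0], [-4, 0, -5]]

Isolating W: multiply by S⁻¹ from the left and C⁻¹ from the right, so W = S⁻¹DC⁻¹.
det S = 3; the adjugate gives S⁻¹ = [[1, 2, 3], [-2, -5, -7], [-5/3, -13/3, -19/3]].
det C = -4; the adjugate gives C⁻¹ = [[5/2, 1/2, -1], [4, 1/2, -3/2], [2, 1/2, -1/2]].
S⁻¹D = [[8, -6, 2], [-14, 9, 1], [28, -9, -19]].
W = (S⁻¹D)C⁻¹ = [[0, 2, 0], [3, -2, 0], [-4, 0, -5]].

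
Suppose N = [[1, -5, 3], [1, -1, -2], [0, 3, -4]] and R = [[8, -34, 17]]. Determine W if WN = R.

W = [[5, 3, -2]]

Since N sits to the right of W, W = RN⁻¹.
N has determinant -1; N⁻¹ = [[-10, 11, -13], [-4, 4, -5], [-3, 3, -4]].
W = RN⁻¹ = [[8, -34, 17]] · [[-10, 11, -13], [-4, 4, -5], [-3, 3, -4]] = [[5, 3, -2]].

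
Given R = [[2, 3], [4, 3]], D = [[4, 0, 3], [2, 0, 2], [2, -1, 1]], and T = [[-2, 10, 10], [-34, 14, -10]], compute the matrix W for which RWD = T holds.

W = [[-4, 2, -2], [2, 3, -2]]

W = R⁻¹TD⁻¹ (apply R⁻¹ on the left and D⁻¹ on the right).
det R = -6; the adjugate gives R⁻¹ = [[-1/2, 1/2], [2/3, -1/3]].
det D = 2, so D⁻¹ = [[1, -3/2, 0], [1, -1, -1], [-1, 2, 0]].
R⁻¹T = [[-16, 2, -10], [10, 2, 10]].
W = (R⁻¹T)D⁻¹ = [[-4, 2, -2], [2, 3, -2]].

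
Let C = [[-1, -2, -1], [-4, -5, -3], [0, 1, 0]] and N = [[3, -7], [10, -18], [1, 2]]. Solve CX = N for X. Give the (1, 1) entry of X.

C is on the left of X, so left-multiply by C⁻¹: X = C⁻¹N.
C has determinant 1; C⁻¹ = [[3, -1, 1], [0, 0, 1], [-4, 1, -3]].
X = C⁻¹N = [[3, -1, 1], [0, 0, 1], [-4, 1, -3]] · [[3, -7], [10, -18], [1, 2]] = [[0, -1], [1, 2], [-5, 4]].

0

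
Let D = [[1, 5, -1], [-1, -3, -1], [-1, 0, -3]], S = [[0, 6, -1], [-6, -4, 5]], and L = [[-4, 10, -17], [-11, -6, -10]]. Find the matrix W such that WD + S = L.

WD = L − S = [[-4, 4, -16], [-5, -2, -15]].
Right-multiplying both sides by D⁻¹ gives W = (L − S)D⁻¹.
det D = 2; the adjugate gives D⁻¹ = [[9/2, 15/2, -4], [-1, -2, 1], [-3/2, -5/2, 1]].
W = (L − S)D⁻¹ = [[2, 2, 4], [2, 4, 3]].

W = [[2, 2, 4], [2, 4, 3]]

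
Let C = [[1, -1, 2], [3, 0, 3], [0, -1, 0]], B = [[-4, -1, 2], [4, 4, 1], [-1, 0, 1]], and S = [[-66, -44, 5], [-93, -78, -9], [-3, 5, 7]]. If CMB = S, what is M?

M = [[-1, -1, -1], [-3, -2, 1], [3, -5, 0]]

M = C⁻¹SB⁻¹ (apply C⁻¹ on the left and B⁻¹ on the right).
det C = -3, so C⁻¹ = [[-1, 2/3, 1], [0, 0, -1], [1, -1/3, -1]].
det B = -3; the adjugate gives B⁻¹ = [[-4/3, -1/3, 3], [5/3, 2/3, -4], [-4/3, -1/3, 4]].
C⁻¹S = [[1, -3, -4], [3, -5, -7], [-32, -23, 1]].
M = (C⁻¹S)B⁻¹ = [[-1, -1, -1], [-3, -2, 1], [3, -5, 0]].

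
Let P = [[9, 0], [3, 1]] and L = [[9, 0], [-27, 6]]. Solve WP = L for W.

P is on the right of W, so right-multiply by P⁻¹: W = LP⁻¹.
det P = 9; the adjugate gives P⁻¹ = [[1/9, 0], [-1/3, 1]].
W = LP⁻¹ = [[9, 0], [-27, 6]] · [[1/9, 0], [-1/3, 1]] = [[1, 0], [-5, 6]].

W = [[1, 0], [-5, 6]]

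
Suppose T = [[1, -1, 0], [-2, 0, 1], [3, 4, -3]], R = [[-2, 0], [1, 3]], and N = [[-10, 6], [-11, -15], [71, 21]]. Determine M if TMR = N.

Isolating M: multiply by T⁻¹ from the left and R⁻¹ from the right, so M = T⁻¹NR⁻¹.
T has determinant -1; T⁻¹ = [[4, 3, 1], [3, 3, 1], [8, 7, 2]].
det R = -6, so R⁻¹ = [[-1/2, 0], [1/6, 1/3]].
T⁻¹N = [[-2, 0], [8, -6], [-15, -15]].
M = (T⁻¹N)R⁻¹ = [[1, 0], [-5, -2], [5, -5]].

M = [[1, 0], [-5, -2], [5, -5]]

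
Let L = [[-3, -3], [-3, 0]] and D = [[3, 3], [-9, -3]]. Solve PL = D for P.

Since L sits to the right of P, P = DL⁻¹.
det L = -9; the adjugate gives L⁻¹ = [[0, -1/3], [-1/3, 1/3]].
P = DL⁻¹ = [[3, 3], [-9, -3]] · [[0, -1/3], [-1/3, 1/3]] = [[-1, 0], [1, 2]].

P = [[-1, 0], [1, 2]]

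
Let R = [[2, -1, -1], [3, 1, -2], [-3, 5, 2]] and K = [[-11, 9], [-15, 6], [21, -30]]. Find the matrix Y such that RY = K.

R is on the left of Y, so left-multiply by R⁻¹: Y = R⁻¹K.
det R = 6; the adjugate gives R⁻¹ = [[2, -1/2, 1/2], [0, 1/6, 1/6], [3, -7/6, 5/6]].
Y = R⁻¹K = [[2, -1/2, 1/2], [0, 1/6, 1/6], [3, -7/6, 5/6]] · [[-11, 9], [-15, 6], [21, -30]] = [[-4, 0], [1, -4], [2, -5]].

Y = [[-4, 0], [1, -4], [2, -5]]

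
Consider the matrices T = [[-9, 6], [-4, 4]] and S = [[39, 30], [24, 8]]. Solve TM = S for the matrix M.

M = [[-1, -6], [5, -4]]

T is on the left of M, so left-multiply by T⁻¹: M = T⁻¹S.
det T = -12, so T⁻¹ = [[-1/3, 1/2], [-1/3, 3/4]].
M = T⁻¹S = [[-1/3, 1/2], [-1/3, 3/4]] · [[39, 30], [24, 8]] = [[-1, -6], [5, -4]].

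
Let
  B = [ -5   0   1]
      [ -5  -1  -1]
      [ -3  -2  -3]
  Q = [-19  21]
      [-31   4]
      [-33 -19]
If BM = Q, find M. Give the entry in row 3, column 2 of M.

6

Left-multiplying both sides by B⁻¹ gives M = B⁻¹Q.
B has determinant 2; B⁻¹ = [[1/2, -1, 1/2], [-6, 9, -5], [7/2, -5, 5/2]].
M = B⁻¹Q = [[1/2, -1, 1/2], [-6, 9, -5], [7/2, -5, 5/2]] · [[-19, 21], [-31, 4], [-33, -19]] = [[5, -3], [0, 5], [6, 6]].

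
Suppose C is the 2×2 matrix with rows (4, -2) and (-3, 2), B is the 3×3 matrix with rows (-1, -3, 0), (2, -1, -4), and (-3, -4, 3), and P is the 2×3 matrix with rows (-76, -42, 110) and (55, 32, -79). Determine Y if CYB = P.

Y = C⁻¹PB⁻¹ (apply C⁻¹ on the left and B⁻¹ on the right).
det C = 2, so C⁻¹ = [[1, 1], [3/2, 2]].
det B = 1; the adjugate gives B⁻¹ = [[-19, 9, 12], [6, -3, -4], [-11, 5, 7]].
C⁻¹P = [[-21, -10, 31], [-4, 1, 7]].
Y = (C⁻¹P)B⁻¹ = [[-2, -4, 5], [5, -4, -3]].

Y = [[-2, -4, 5], [5, -4, -3]]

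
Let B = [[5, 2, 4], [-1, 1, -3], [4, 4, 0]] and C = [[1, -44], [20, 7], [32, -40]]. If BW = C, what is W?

B is on the left of W, so left-multiply by B⁻¹: W = B⁻¹C.
det B = 4, so B⁻¹ = [[3, 4, -5/2], [-3, -4, 11/4], [-2, -3, 7/4]].
W = B⁻¹C = [[3, 4, -5/2], [-3, -4, 11/4], [-2, -3, 7/4]] · [[1, -44], [20, 7], [32, -40]] = [[3, -4], [5, -6], [-6, -3]].

W = [[3, -4], [5, -6], [-6, -3]]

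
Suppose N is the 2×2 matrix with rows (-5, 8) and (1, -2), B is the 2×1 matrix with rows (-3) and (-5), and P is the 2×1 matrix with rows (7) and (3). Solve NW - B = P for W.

NW = P + B = [[4], [-2]].
Left-multiplying both sides by N⁻¹ gives W = N⁻¹(P + B).
N has determinant 2; N⁻¹ = [[-1, -4], [-1/2, -5/2]].
W = N⁻¹(P + B) = [[4], [3]].

W = [[4], [3]]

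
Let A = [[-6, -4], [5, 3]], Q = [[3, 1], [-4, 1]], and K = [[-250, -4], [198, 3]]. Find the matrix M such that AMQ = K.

M = [[3, -3], [5, -4]]

Isolating M: multiply by A⁻¹ from the left and Q⁻¹ from the right, so M = A⁻¹KQ⁻¹.
det A = 2; the adjugate gives A⁻¹ = [[3/2, 2], [-5/2, -3]].
det Q = 7; the adjugate gives Q⁻¹ = [[1/7, -1/7], [4/7, 3/7]].
A⁻¹K = [[21, 0], [31, 1]].
M = (A⁻¹K)Q⁻¹ = [[3, -3], [5, -4]].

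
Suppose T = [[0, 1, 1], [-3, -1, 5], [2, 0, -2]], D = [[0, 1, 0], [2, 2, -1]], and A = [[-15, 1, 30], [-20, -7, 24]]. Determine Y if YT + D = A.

YT = A − D = [[-15, 0, 30], [-22, -9, 25]].
T is on the right of Y, so right-multiply by T⁻¹: Y = (A − D)T⁻¹.
det T = 6; the adjugate gives T⁻¹ = [[1/3, 1/3, 1], [2/3, -1/3, -1/2], [1/3, 1/3, 1/2]].
Y = (A − D)T⁻¹ = [[5, 5, 0], [-5, 4, -5]].

Y = [[5, 5, 0], [-5, 4, -5]]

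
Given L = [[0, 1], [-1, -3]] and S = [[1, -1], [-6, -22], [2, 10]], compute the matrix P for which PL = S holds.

L is on the right of P, so right-multiply by L⁻¹: P = SL⁻¹.
det L = 1; the adjugate gives L⁻¹ = [[-3, -1], [1, 0]].
P = SL⁻¹ = [[1, -1], [-6, -22], [2, 10]] · [[-3, -1], [1, 0]] = [[-4, -1], [-4, 6], [4, -2]].

P = [[-4, -1], [-4, 6], [4, -2]]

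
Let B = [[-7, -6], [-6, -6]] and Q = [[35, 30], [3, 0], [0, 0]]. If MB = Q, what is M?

M = [[-5, 0], [-3, 3], [0, 0]]

Right-multiplying both sides by B⁻¹ gives M = QB⁻¹.
B has determinant 6; B⁻¹ = [[-1, 1], [1, -7/6]].
M = QB⁻¹ = [[35, 30], [3, 0], [0, 0]] · [[-1, 1], [1, -7/6]] = [[-5, 0], [-3, 3], [0, 0]].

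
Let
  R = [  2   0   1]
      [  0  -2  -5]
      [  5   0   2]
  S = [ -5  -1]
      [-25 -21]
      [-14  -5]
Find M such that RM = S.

M = [[-4, -3], [5, -2], [3, 5]]

R is on the left of M, so left-multiply by R⁻¹: M = R⁻¹S.
R has determinant 2; R⁻¹ = [[-2, 0, 1], [-25/2, -1/2, 5], [5, 0, -2]].
M = R⁻¹S = [[-2, 0, 1], [-25/2, -1/2, 5], [5, 0, -2]] · [[-5, -1], [-25, -21], [-14, -5]] = [[-4, -3], [5, -2], [3, 5]].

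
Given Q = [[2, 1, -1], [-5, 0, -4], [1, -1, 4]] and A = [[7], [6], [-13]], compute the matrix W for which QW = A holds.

Left-multiplying both sides by Q⁻¹ gives W = Q⁻¹A.
det Q = 3, so Q⁻¹ = [[-4/3, -1, -4/3], [16/3, 3, 13/3], [5/3, 1, 5/3]].
W = Q⁻¹A = [[-4/3, -1, -4/3], [16/3, 3, 13/3], [5/3, 1, 5/3]] · [[7], [6], [-13]] = [[2], [-1], [-4]].

W = [[2], [-1], [-4]]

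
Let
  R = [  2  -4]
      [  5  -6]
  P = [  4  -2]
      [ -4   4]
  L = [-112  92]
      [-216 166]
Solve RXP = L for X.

Isolating X: multiply by R⁻¹ from the left and P⁻¹ from the right, so X = R⁻¹LP⁻¹.
det R = 8, so R⁻¹ = [[-3/4, 1/2], [-5/8, 1/4]].
det P = 8, so P⁻¹ = [[1/2, 1/4], [1/2, 1/2]].
R⁻¹L = [[-24, 14], [16, -16]].
X = (R⁻¹L)P⁻¹ = [[-5, 1], [0, -4]].

X = [[-5, 1], [0, -4]]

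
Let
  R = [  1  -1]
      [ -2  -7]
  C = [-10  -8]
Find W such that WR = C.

W = [[-6, 2]]

Since R sits to the right of W, W = CR⁻¹.
det R = -9, so R⁻¹ = [[7/9, -1/9], [-2/9, -1/9]].
W = CR⁻¹ = [[-10, -8]] · [[7/9, -1/9], [-2/9, -1/9]] = [[-6, 2]].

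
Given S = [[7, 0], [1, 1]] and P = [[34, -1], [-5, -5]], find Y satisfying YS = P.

Y = [[5, -1], [0, -5]]

Since S sits to the right of Y, Y = PS⁻¹.
det S = 7, so S⁻¹ = [[1/7, 0], [-1/7, 1]].
Y = PS⁻¹ = [[34, -1], [-5, -5]] · [[1/7, 0], [-1/7, 1]] = [[5, -1], [0, -5]].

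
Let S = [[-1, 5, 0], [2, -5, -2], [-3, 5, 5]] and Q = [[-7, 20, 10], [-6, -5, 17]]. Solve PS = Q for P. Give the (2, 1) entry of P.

Since S sits to the right of P, P = QS⁻¹.
S has determinant -5; S⁻¹ = [[3, 5, 2], [4/5, 1, 2/5], [1, 2, 1]].
P = QS⁻¹ = [[-7, 20, 10], [-6, -5, 17]] · [[3, 5, 2], [4/5, 1, 2/5], [1, 2, 1]] = [[5, 5, 4], [-5, -1, 3]].

-5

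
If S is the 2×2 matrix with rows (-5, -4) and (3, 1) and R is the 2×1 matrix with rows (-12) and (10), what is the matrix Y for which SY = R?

Since S multiplies Y on the left, Y = S⁻¹R.
S has determinant 7; S⁻¹ = [[1/7, 4/7], [-3/7, -5/7]].
Y = S⁻¹R = [[1/7, 4/7], [-3/7, -5/7]] · [[-12], [10]] = [[4], [-2]].

Y = [[4], [-2]]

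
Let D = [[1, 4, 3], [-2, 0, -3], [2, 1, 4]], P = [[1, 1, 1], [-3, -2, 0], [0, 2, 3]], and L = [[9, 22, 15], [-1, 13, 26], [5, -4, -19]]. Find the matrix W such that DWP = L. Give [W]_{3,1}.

-3

Left-multiply by D⁻¹ and right-multiply by P⁻¹: W = D⁻¹LP⁻¹.
det D = 5; the adjugate gives D⁻¹ = [[3/5, -13/5, -12/5], [2/5, -2/5, -3/5], [-2/5, 7/5, 8/5]].
P has determinant -3; P⁻¹ = [[2, 1/3, -2/3], [-3, -1, 1], [2, 2/3, -1/3]].
D⁻¹L = [[-4, -11, -13], [1, 6, 7], [3, 3, 0]].
W = (D⁻¹L)P⁻¹ = [[-1, 1, -4], [-2, -1, 3], [-3, -2, 1]].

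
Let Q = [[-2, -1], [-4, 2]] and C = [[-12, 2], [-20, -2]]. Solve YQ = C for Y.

Q is on the right of Y, so right-multiply by Q⁻¹: Y = CQ⁻¹.
Q has determinant -8; Q⁻¹ = [[-1/4, -1/8], [-1/2, 1/4]].
Y = CQ⁻¹ = [[-12, 2], [-20, -2]] · [[-1/4, -1/8], [-1/2, 1/4]] = [[2, 2], [6, 2]].

Y = [[2, 2], [6, 2]]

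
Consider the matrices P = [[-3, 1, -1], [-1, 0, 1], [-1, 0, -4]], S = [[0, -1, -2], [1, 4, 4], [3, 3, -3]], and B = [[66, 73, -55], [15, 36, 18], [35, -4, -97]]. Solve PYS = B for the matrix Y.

Left-multiply by P⁻¹ and right-multiply by S⁻¹: Y = P⁻¹BS⁻¹.
det P = -5; the adjugate gives P⁻¹ = [[0, -4/5, -1/5], [1, -11/5, -4/5], [0, 1/5, -1/5]].
det S = 3, so S⁻¹ = [[-8, -3, 4/3], [5, 2, -2/3], [-3, -1, 1/3]].
P⁻¹B = [[-19, -28, 5], [5, -3, -17], [-4, 8, 23]].
Y = (P⁻¹B)S⁻¹ = [[-3, -4, -5], [-4, -4, 3], [3, 5, -3]].

Y = [[-3, -4, -5], [-4, -4, 3], [3, 5, -3]]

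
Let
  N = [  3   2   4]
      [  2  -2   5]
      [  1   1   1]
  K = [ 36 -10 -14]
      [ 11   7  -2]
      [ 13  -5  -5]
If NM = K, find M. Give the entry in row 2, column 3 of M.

-5

N is on the left of M, so left-multiply by N⁻¹: M = N⁻¹K.
det N = 1, so N⁻¹ = [[-7, 2, 18], [3, -1, -7], [4, -1, -10]].
M = N⁻¹K = [[-7, 2, 18], [3, -1, -7], [4, -1, -10]] · [[36, -10, -14], [11, 7, -2], [13, -5, -5]] = [[4, -6, 4], [6, -2, -5], [3, 3, -4]].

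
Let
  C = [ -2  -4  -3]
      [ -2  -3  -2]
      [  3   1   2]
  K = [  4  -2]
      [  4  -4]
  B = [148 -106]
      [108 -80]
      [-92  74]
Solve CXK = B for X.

X = [[1, -3], [-2, -1], [-5, -2]]

Isolating X: multiply by C⁻¹ from the left and K⁻¹ from the right, so X = C⁻¹BK⁻¹.
C has determinant -5; C⁻¹ = [[4/5, -1, 1/5], [2/5, -1, -2/5], [-7/5, 2, 2/5]].
det K = -8, so K⁻¹ = [[1/2, -1/4], [1/2, -1/2]].
C⁻¹B = [[-8, 10], [-12, 8], [-28, 18]].
X = (C⁻¹B)K⁻¹ = [[1, -3], [-2, -1], [-5, -2]].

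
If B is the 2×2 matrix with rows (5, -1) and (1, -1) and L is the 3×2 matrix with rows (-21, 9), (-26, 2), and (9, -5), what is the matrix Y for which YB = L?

Right-multiplying both sides by B⁻¹ gives Y = LB⁻¹.
det B = -4, so B⁻¹ = [[1/4, -1/4], [1/4, -5/4]].
Y = LB⁻¹ = [[-21, 9], [-26, 2], [9, -5]] · [[1/4, -1/4], [1/4, -5/4]] = [[-3, -6], [-6, 4], [1, 4]].

Y = [[-3, -6], [-6, 4], [1, 4]]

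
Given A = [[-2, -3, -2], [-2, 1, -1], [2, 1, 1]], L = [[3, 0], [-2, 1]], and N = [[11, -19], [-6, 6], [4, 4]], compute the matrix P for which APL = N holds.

P = [[1, -3], [3, 5], [-1, 5]]

Left-multiply by A⁻¹ and right-multiply by L⁻¹: P = A⁻¹NL⁻¹.
det A = 4, so A⁻¹ = [[1/2, 1/4, 5/4], [0, 1/2, 1/2], [-1, -1, -2]].
det L = 3; the adjugate gives L⁻¹ = [[1/3, 0], [2/3, 1]].
A⁻¹N = [[9, -3], [-1, 5], [-13, 5]].
P = (A⁻¹N)L⁻¹ = [[1, -3], [3, 5], [-1, 5]].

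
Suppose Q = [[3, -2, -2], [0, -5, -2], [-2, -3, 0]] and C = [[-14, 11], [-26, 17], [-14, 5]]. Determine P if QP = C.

P = [[-2, -1], [6, -1], [-2, -6]]

Since Q multiplies P on the left, P = Q⁻¹C.
det Q = -6, so Q⁻¹ = [[1, -1, 1], [-2/3, 2/3, -1], [5/3, -13/6, 5/2]].
P = Q⁻¹C = [[1, -1, 1], [-2/3, 2/3, -1], [5/3, -13/6, 5/2]] · [[-14, 11], [-26, 17], [-14, 5]] = [[-2, -1], [6, -1], [-2, -6]].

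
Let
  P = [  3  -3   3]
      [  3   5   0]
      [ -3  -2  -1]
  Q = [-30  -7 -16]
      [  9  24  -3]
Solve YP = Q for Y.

Y = [[-5, -4, 1], [0, 6, 3]]

Right-multiplying both sides by P⁻¹ gives Y = QP⁻¹.
det P = 3; the adjugate gives P⁻¹ = [[-5/3, -3, -5], [1, 2, 3], [3, 5, 8]].
Y = QP⁻¹ = [[-30, -7, -16], [9, 24, -3]] · [[-5/3, -3, -5], [1, 2, 3], [3, 5, 8]] = [[-5, -4, 1], [0, 6, 3]].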